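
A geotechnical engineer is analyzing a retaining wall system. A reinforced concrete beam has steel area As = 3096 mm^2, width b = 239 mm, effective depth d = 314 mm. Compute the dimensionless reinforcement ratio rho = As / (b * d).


rho = As / (b * d)
= 3096 / (239 * 314)
= 3096 / 75046
= 0.041255 (dimensionless)

0.041255 (dimensionless)


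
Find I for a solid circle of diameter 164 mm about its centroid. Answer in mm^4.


r = d / 2 = 164 / 2 = 82.0 mm
I = pi * r^4 / 4 = pi * 82.0^4 / 4
= 35509559.99 mm^4

35509559.99 mm^4


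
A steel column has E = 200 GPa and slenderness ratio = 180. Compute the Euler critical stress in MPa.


sigma_cr = pi^2 * E / lambda^2
= 9.8696 * 200000.0 / 180^2
= 9.8696 * 200000.0 / 32400
= 60.9235 MPa

60.9235 MPa


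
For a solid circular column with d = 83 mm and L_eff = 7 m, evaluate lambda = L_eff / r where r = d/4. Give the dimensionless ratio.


Radius of gyration r = d / 4 = 83 / 4 = 20.75 mm
L_eff = 7000.0 mm
Slenderness ratio = L / r = 7000.0 / 20.75 = 337.35 (dimensionless)

337.35 (dimensionless)


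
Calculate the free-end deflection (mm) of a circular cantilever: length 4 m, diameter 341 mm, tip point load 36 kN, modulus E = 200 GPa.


I = pi * d^4 / 64 = pi * 341^4 / 64 = 663723836.22 mm^4
L = 4000.0 mm, P = 36000.0 N, E = 200000.0 MPa
delta = P * L^3 / (3 * E * I)
= 36000.0 * 4000.0^3 / (3 * 200000.0 * 663723836.22)
= 5.7855 mm

5.7855 mm


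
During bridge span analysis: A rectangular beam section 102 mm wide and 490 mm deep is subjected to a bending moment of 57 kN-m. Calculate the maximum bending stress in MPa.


I = b * h^3 / 12 = 102 * 490^3 / 12 = 1000016500.0 mm^4
y = h / 2 = 490 / 2 = 245.0 mm
M = 57 kN-m = 57000000.0 N-mm
sigma = M * y / I = 57000000.0 * 245.0 / 1000016500.0
= 13.96 MPa

13.96 MPa


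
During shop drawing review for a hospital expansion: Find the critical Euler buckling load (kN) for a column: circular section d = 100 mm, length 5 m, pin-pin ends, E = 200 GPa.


I = pi * d^4 / 64 = 4908738.52 mm^4
L = 5000.0 mm
P_cr = pi^2 * E * I / L^2
= 9.8696 * 200000.0 * 4908738.52 / 5000.0^2
= 387578.46 N = 387.5785 kN

387.5785 kN


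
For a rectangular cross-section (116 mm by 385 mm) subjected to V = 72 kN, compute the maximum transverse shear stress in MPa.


A = b * h = 116 * 385 = 44660 mm^2
V = 72 kN = 72000.0 N
tau_max = 1.5 * V / A = 1.5 * 72000.0 / 44660
= 2.4183 MPa

2.4183 MPa


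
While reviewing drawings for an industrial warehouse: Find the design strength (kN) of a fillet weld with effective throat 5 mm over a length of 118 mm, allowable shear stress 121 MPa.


Strength = throat * length * allowable stress
= 5 * 118 * 121 N
= 71390 N
= 71.39 kN

71.39 kN


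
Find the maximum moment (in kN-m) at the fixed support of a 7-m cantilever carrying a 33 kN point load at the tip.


For a cantilever with a point load at the free end:
M_max = P * L = 33 * 7 = 231 kN-m

231 kN-m


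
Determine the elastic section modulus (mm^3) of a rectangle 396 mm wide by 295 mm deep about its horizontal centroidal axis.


S = b * h^2 / 6
= 396 * 295^2 / 6
= 396 * 87025 / 6
= 5743650.0 mm^3

5743650.0 mm^3


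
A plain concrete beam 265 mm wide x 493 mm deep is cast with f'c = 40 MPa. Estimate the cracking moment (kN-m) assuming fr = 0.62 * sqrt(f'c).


fr = 0.62 * sqrt(40) = 0.62 * 6.3246 = 3.9212 MPa
I = 265 * 493^3 / 12 = 2646094717.08 mm^4
y_t = 246.5 mm
M_cr = fr * I / y_t = 3.9212 * 2646094717.08 / 246.5 N-mm
= 42.093 kN-m

42.093 kN-m


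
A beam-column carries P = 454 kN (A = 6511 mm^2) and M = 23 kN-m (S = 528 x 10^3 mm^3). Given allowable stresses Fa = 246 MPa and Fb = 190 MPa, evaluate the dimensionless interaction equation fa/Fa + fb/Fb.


f_a = P / A = 454000.0 / 6511 = 69.7282 MPa
f_b = M / S = 23000000.0 / 528000.0 = 43.5606 MPa
Ratio = f_a / Fa + f_b / Fb
= 69.7282 / 246 + 43.5606 / 190
= 0.5127 (dimensionless)

0.5127 (dimensionless)


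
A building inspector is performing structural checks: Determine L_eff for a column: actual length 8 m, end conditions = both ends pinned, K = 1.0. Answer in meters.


L_eff = K * L
= 1.0 * 8
= 8.0 m

8.0 m


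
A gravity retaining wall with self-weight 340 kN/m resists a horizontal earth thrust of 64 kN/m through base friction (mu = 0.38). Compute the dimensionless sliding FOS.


Resisting force = mu * W = 0.38 * 340 = 129.2 kN/m
FOS = Resisting / Driving = 129.2 / 64
= 2.0187 (dimensionless)

2.0187 (dimensionless)


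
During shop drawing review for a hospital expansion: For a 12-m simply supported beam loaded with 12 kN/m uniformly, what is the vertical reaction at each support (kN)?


Total load = w * L = 12 * 12 = 144 kN
By symmetry, each reaction R = total / 2 = 144 / 2 = 72.0 kN

72.0 kN


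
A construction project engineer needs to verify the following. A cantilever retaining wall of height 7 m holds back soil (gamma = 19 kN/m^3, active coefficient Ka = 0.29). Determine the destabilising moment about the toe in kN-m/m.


Pa = 0.5 * Ka * gamma * H^2
= 0.5 * 0.29 * 19 * 7^2
= 134.995 kN/m
Arm = H / 3 = 7 / 3 = 2.3333 m
Mo = Pa * arm = Pa * H / 3 = 134.995 * 7 / 3 = 314.9883 kN-m/m

314.9883 kN-m/m


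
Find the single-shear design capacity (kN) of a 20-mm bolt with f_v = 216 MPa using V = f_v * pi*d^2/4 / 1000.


A = pi * d^2 / 4 = pi * 20^2 / 4 = 314.1593 mm^2
V = f_v * A / 1000 = 216 * 314.1593 / 1000
= 67.8584 kN

67.8584 kN


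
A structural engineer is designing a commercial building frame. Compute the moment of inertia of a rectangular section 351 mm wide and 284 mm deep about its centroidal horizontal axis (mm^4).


I = b * h^3 / 12
= 351 * 284^3 / 12
= 351 * 22906304 / 12
= 670009392.0 mm^4

670009392.0 mm^4


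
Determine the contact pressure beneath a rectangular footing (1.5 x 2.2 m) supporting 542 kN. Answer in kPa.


A = 1.5 * 2.2 = 3.3 m^2
q = P / A = 542 / 3.3
= 164.2424 kPa

164.2424 kPa


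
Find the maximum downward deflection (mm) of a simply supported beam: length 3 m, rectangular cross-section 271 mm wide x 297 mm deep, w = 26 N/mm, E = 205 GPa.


I = 271 * 297^3 / 12 = 591639815.25 mm^4
L = 3000.0 mm, w = 26 N/mm, E = 205000.0 MPa
delta = 5 * w * L^4 / (384 * E * I)
= 5 * 26 * 3000.0^4 / (384 * 205000.0 * 591639815.25)
= 0.2261 mm

0.2261 mm


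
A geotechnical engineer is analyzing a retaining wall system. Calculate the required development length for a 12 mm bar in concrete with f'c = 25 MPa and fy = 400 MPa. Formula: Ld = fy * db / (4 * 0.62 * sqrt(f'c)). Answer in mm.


Ld = (fy * db) / (4 * 0.62 * sqrt(f'c))
= (400 * 12) / (4 * 0.62 * sqrt(25))
= 4800 / 12.4
= 387.1 mm

387.1 mm


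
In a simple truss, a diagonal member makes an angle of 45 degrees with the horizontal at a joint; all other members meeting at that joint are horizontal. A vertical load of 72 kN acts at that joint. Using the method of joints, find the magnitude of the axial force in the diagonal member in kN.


At the joint, only the diagonal has a vertical component, so vertical equilibrium gives:
F * sin(45) = 72
F = 72 / sin(45)
= 72 / 0.707107
= 101.82 kN

101.82 kN


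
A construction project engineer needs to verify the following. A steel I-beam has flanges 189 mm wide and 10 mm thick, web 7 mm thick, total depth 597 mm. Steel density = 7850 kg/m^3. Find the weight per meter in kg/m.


A_flanges = 2 * 189 * 10 = 3780 mm^2
A_web = (597 - 2 * 10) * 7 = 4039 mm^2
A_total = 3780 + 4039 = 7819 mm^2 = 0.007819 m^2
Weight = rho * A = 7850 * 0.007819 = 61.3792 kg/m

61.3792 kg/m


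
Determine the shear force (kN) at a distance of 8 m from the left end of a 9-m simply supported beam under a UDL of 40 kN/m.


R_A = w * L / 2 = 40 * 9 / 2 = 180.0 kN
V(x) = R_A - w * x = 180.0 - 40 * 8
= -140.0 kN

-140.0 kN


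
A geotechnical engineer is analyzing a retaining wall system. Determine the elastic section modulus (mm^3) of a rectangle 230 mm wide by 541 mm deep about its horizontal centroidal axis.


S = b * h^2 / 6
= 230 * 541^2 / 6
= 230 * 292681 / 6
= 11219438.33 mm^3

11219438.33 mm^3


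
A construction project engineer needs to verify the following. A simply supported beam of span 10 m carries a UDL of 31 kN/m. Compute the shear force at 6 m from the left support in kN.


R_A = w * L / 2 = 31 * 10 / 2 = 155.0 kN
V(x) = R_A - w * x = 155.0 - 31 * 6
= -31.0 kN

-31.0 kN


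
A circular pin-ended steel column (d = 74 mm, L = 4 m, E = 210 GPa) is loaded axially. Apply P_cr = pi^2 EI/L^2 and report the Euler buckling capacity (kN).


I = pi * d^4 / 64 = 1471962.61 mm^4
L = 4000.0 mm
P_cr = pi^2 * E * I / L^2
= 9.8696 * 210000.0 * 1471962.61 / 4000.0^2
= 190675.91 N = 190.6759 kN

190.6759 kN


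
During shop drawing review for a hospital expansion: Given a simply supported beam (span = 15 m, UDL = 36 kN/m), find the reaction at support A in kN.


Total load = w * L = 36 * 15 = 540 kN
By symmetry, each reaction R = total / 2 = 540 / 2 = 270.0 kN

270.0 kN


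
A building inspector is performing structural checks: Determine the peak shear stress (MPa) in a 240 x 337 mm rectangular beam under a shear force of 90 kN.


A = b * h = 240 * 337 = 80880 mm^2
V = 90 kN = 90000.0 N
tau_max = 1.5 * V / A = 1.5 * 90000.0 / 80880
= 1.6691 MPa

1.6691 MPa


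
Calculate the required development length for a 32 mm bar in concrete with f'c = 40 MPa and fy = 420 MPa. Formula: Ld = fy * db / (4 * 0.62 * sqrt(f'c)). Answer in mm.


Ld = (fy * db) / (4 * 0.62 * sqrt(f'c))
= (420 * 32) / (4 * 0.62 * sqrt(40))
= 13440 / 15.6849
= 856.88 mm

856.88 mm


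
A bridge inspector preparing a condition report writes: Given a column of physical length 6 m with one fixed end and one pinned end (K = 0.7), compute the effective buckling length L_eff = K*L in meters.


L_eff = K * L
= 0.7 * 6
= 4.2 m

4.2 m


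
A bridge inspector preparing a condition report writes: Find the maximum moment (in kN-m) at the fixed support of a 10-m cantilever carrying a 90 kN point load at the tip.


For a cantilever with a point load at the free end:
M_max = P * L = 90 * 10 = 900 kN-m

900 kN-m


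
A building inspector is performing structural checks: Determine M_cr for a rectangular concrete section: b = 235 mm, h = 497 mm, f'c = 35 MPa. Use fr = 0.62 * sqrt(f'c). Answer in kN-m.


fr = 0.62 * sqrt(35) = 0.62 * 5.9161 = 3.668 MPa
I = 235 * 497^3 / 12 = 2404118012.92 mm^4
y_t = 248.5 mm
M_cr = fr * I / y_t = 3.668 * 2404118012.92 / 248.5 N-mm
= 35.4858 kN-m

35.4858 kN-m


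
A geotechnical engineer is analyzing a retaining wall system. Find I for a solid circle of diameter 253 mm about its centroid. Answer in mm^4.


r = d / 2 = 253 / 2 = 126.5 mm
I = pi * r^4 / 4 = pi * 126.5^4 / 4
= 201118482.47 mm^4

201118482.47 mm^4


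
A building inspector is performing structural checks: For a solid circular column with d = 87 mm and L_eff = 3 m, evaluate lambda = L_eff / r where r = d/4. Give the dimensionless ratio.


Radius of gyration r = d / 4 = 87 / 4 = 21.75 mm
L_eff = 3000.0 mm
Slenderness ratio = L / r = 3000.0 / 21.75 = 137.93 (dimensionless)

137.93 (dimensionless)


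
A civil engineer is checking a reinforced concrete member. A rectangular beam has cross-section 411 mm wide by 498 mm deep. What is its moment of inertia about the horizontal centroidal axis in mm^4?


I = b * h^3 / 12
= 411 * 498^3 / 12
= 411 * 123505992 / 12
= 4230080226.0 mm^4

4230080226.0 mm^4


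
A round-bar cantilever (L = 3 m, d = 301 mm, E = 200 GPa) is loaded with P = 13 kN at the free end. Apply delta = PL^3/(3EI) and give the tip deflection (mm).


I = pi * d^4 / 64 = pi * 301^4 / 64 = 402935823.96 mm^4
L = 3000.0 mm, P = 13000.0 N, E = 200000.0 MPa
delta = P * L^3 / (3 * E * I)
= 13000.0 * 3000.0^3 / (3 * 200000.0 * 402935823.96)
= 1.4518 mm

1.4518 mm


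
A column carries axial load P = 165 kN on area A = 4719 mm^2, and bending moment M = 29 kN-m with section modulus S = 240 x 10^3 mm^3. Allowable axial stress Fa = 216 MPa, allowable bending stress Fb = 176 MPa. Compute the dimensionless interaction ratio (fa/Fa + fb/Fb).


f_a = P / A = 165000.0 / 4719 = 34.965 MPa
f_b = M / S = 29000000.0 / 240000.0 = 120.8333 MPa
Ratio = f_a / Fa + f_b / Fb
= 34.965 / 216 + 120.8333 / 176
= 0.8484 (dimensionless)

0.8484 (dimensionless)


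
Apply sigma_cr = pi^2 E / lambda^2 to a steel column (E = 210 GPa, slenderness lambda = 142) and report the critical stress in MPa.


sigma_cr = pi^2 * E / lambda^2
= 9.8696 * 210000.0 / 142^2
= 9.8696 * 210000.0 / 20164
= 102.788 MPa

102.788 MPa


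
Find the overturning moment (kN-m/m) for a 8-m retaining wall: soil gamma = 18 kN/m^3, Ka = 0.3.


Pa = 0.5 * Ka * gamma * H^2
= 0.5 * 0.3 * 18 * 8^2
= 172.8 kN/m
Arm = H / 3 = 8 / 3 = 2.6667 m
Mo = Pa * arm = Pa * H / 3 = 172.8 * 8 / 3 = 460.8 kN-m/m

460.8 kN-m/m


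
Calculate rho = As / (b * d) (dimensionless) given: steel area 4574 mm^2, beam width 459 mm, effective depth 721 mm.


rho = As / (b * d)
= 4574 / (459 * 721)
= 4574 / 330939
= 0.013821 (dimensionless)

0.013821 (dimensionless)


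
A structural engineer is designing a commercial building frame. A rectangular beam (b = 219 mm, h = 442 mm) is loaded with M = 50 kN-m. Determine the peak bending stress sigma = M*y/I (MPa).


I = b * h^3 / 12 = 219 * 442^3 / 12 = 1575903706.0 mm^4
y = h / 2 = 442 / 2 = 221.0 mm
M = 50 kN-m = 50000000.0 N-mm
sigma = M * y / I = 50000000.0 * 221.0 / 1575903706.0
= 7.01 MPa

7.01 MPa


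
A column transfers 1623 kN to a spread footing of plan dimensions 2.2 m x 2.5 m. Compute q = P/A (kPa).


A = 2.2 * 2.5 = 5.5 m^2
q = P / A = 1623 / 5.5
= 295.0909 kPa

295.0909 kPa


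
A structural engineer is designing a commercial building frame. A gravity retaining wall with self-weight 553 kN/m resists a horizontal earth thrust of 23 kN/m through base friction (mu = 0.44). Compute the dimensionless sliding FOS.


Resisting force = mu * W = 0.44 * 553 = 243.32 kN/m
FOS = Resisting / Driving = 243.32 / 23
= 10.5791 (dimensionless)

10.5791 (dimensionless)


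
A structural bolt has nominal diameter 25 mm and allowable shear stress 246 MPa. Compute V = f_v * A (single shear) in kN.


A = pi * d^2 / 4 = pi * 25^2 / 4 = 490.8739 mm^2
V = f_v * A / 1000 = 246 * 490.8739 / 1000
= 120.755 kN

120.755 kN


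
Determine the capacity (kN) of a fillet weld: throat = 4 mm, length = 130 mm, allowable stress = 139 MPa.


Strength = throat * length * allowable stress
= 4 * 130 * 139 N
= 72280 N
= 72.28 kN

72.28 kN


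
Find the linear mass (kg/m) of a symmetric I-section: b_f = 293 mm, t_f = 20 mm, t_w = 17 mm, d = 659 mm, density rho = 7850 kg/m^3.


A_flanges = 2 * 293 * 20 = 11720 mm^2
A_web = (659 - 2 * 20) * 17 = 10523 mm^2
A_total = 11720 + 10523 = 22243 mm^2 = 0.022243 m^2
Weight = rho * A = 7850 * 0.022243 = 174.6076 kg/m

174.6076 kg/m


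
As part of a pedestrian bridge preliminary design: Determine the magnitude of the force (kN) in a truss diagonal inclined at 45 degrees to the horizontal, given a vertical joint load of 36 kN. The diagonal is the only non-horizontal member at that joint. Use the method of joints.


At the joint, only the diagonal has a vertical component, so vertical equilibrium gives:
F * sin(45) = 36
F = 36 / sin(45)
= 36 / 0.707107
= 50.91 kN

50.91 kN


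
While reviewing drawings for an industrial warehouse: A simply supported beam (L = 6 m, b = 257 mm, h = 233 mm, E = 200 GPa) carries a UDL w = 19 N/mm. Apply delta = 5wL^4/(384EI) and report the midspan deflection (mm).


I = 257 * 233^3 / 12 = 270906634.08 mm^4
L = 6000.0 mm, w = 19 N/mm, E = 200000.0 MPa
delta = 5 * w * L^4 / (384 * E * I)
= 5 * 19 * 6000.0^4 / (384 * 200000.0 * 270906634.08)
= 5.9176 mm

5.9176 mm


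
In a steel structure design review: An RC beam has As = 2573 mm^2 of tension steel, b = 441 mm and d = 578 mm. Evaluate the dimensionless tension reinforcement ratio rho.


rho = As / (b * d)
= 2573 / (441 * 578)
= 2573 / 254898
= 0.010094 (dimensionless)

0.010094 (dimensionless)


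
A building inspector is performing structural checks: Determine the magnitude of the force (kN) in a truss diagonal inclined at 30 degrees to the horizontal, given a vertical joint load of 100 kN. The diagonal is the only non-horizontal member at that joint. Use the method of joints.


At the joint, only the diagonal has a vertical component, so vertical equilibrium gives:
F * sin(30) = 100
F = 100 / sin(30)
= 100 / 0.5
= 200.0 kN

200.0 kN


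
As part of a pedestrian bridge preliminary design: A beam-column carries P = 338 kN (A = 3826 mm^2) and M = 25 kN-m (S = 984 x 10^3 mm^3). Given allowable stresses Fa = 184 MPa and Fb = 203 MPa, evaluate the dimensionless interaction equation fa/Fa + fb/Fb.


f_a = P / A = 338000.0 / 3826 = 88.3429 MPa
f_b = M / S = 25000000.0 / 984000.0 = 25.4065 MPa
Ratio = f_a / Fa + f_b / Fb
= 88.3429 / 184 + 25.4065 / 203
= 0.6053 (dimensionless)

0.6053 (dimensionless)


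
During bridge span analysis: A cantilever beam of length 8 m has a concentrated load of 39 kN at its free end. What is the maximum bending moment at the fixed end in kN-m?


For a cantilever with a point load at the free end:
M_max = P * L = 39 * 8 = 312 kN-m

312 kN-m


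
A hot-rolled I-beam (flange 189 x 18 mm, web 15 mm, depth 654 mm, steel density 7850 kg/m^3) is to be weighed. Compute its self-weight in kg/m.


A_flanges = 2 * 189 * 18 = 6804 mm^2
A_web = (654 - 2 * 18) * 15 = 9270 mm^2
A_total = 6804 + 9270 = 16074 mm^2 = 0.016074 m^2
Weight = rho * A = 7850 * 0.016074 = 126.1809 kg/m

126.1809 kg/m


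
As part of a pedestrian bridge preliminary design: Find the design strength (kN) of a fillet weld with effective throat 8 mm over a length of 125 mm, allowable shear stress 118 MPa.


Strength = throat * length * allowable stress
= 8 * 125 * 118 N
= 118000 N
= 118.0 kN

118.0 kN


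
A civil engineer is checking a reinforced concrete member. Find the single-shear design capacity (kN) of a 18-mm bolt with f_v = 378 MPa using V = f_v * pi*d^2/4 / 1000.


A = pi * d^2 / 4 = pi * 18^2 / 4 = 254.469 mm^2
V = f_v * A / 1000 = 378 * 254.469 / 1000
= 96.1893 kN

96.1893 kN


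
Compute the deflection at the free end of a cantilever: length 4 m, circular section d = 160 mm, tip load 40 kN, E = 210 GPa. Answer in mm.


I = pi * d^4 / 64 = pi * 160^4 / 64 = 32169908.77 mm^4
L = 4000.0 mm, P = 40000.0 N, E = 210000.0 MPa
delta = P * L^3 / (3 * E * I)
= 40000.0 * 4000.0^3 / (3 * 210000.0 * 32169908.77)
= 126.3134 mm

126.3134 mm


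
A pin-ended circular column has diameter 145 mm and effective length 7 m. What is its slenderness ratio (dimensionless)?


Radius of gyration r = d / 4 = 145 / 4 = 36.25 mm
L_eff = 7000.0 mm
Slenderness ratio = L / r = 7000.0 / 36.25 = 193.1 (dimensionless)

193.1 (dimensionless)


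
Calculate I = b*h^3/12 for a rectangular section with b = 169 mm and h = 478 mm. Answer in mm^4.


I = b * h^3 / 12
= 169 * 478^3 / 12
= 169 * 109215352 / 12
= 1538116207.33 mm^4

1538116207.33 mm^4


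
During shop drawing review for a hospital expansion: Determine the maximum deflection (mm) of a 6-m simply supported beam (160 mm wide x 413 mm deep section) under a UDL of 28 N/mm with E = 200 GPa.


I = 160 * 413^3 / 12 = 939266626.67 mm^4
L = 6000.0 mm, w = 28 N/mm, E = 200000.0 MPa
delta = 5 * w * L^4 / (384 * E * I)
= 5 * 28 * 6000.0^4 / (384 * 200000.0 * 939266626.67)
= 2.5153 mm

2.5153 mm


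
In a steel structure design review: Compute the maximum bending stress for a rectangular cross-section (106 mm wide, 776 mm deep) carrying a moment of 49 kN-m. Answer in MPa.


I = b * h^3 / 12 = 106 * 776^3 / 12 = 4127715754.67 mm^4
y = h / 2 = 776 / 2 = 388.0 mm
M = 49 kN-m = 49000000.0 N-mm
sigma = M * y / I = 49000000.0 * 388.0 / 4127715754.67
= 4.61 MPa

4.61 MPa


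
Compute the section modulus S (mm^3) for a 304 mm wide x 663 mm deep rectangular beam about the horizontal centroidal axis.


S = b * h^2 / 6
= 304 * 663^2 / 6
= 304 * 439569 / 6
= 22271496.0 mm^3

22271496.0 mm^3


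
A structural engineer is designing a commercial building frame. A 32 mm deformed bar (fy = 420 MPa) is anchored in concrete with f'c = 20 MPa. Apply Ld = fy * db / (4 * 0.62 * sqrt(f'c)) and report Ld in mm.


Ld = (fy * db) / (4 * 0.62 * sqrt(f'c))
= (420 * 32) / (4 * 0.62 * sqrt(20))
= 13440 / 11.0909
= 1211.8 mm

1211.8 mm


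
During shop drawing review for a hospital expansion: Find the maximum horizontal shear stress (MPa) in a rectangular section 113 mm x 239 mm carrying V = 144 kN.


A = b * h = 113 * 239 = 27007 mm^2
V = 144 kN = 144000.0 N
tau_max = 1.5 * V / A = 1.5 * 144000.0 / 27007
= 7.9979 MPa

7.9979 MPa


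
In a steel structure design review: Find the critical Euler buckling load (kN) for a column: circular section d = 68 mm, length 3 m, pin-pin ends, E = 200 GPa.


I = pi * d^4 / 64 = 1049555.84 mm^4
L = 3000.0 mm
P_cr = pi^2 * E * I / L^2
= 9.8696 * 200000.0 * 1049555.84 / 3000.0^2
= 230193.35 N = 230.1934 kN

230.1934 kN


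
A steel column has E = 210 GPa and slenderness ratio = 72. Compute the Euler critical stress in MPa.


sigma_cr = pi^2 * E / lambda^2
= 9.8696 * 210000.0 / 72^2
= 9.8696 * 210000.0 / 5184
= 399.8104 MPa

399.8104 MPa


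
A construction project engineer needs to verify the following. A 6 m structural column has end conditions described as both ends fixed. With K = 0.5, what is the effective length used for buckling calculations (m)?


L_eff = K * L
= 0.5 * 6
= 3.0 m

3.0 m


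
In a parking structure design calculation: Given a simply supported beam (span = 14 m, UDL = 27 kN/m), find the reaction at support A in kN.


Total load = w * L = 27 * 14 = 378 kN
By symmetry, each reaction R = total / 2 = 378 / 2 = 189.0 kN

189.0 kN


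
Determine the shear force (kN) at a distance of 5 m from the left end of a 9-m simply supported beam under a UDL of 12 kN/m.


R_A = w * L / 2 = 12 * 9 / 2 = 54.0 kN
V(x) = R_A - w * x = 54.0 - 12 * 5
= -6.0 kN

-6.0 kN


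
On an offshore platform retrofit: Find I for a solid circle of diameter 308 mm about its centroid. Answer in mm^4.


r = d / 2 = 308 / 2 = 154.0 mm
I = pi * r^4 / 4 = pi * 154.0^4 / 4
= 441746141.43 mm^4

441746141.43 mm^4


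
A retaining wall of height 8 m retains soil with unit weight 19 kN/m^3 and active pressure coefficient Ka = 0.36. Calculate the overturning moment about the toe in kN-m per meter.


Pa = 0.5 * Ka * gamma * H^2
= 0.5 * 0.36 * 19 * 8^2
= 218.88 kN/m
Arm = H / 3 = 8 / 3 = 2.6667 m
Mo = Pa * arm = Pa * H / 3 = 218.88 * 8 / 3 = 583.68 kN-m/m

583.68 kN-m/m


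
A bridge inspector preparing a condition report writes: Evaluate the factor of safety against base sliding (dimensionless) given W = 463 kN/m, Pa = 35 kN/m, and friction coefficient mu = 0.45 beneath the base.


Resisting force = mu * W = 0.45 * 463 = 208.35 kN/m
FOS = Resisting / Driving = 208.35 / 35
= 5.9529 (dimensionless)

5.9529 (dimensionless)


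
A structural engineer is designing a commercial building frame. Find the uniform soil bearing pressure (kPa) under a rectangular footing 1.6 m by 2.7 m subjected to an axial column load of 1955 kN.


A = 1.6 * 2.7 = 4.32 m^2
q = P / A = 1955 / 4.32
= 452.5463 kPa

452.5463 kPa


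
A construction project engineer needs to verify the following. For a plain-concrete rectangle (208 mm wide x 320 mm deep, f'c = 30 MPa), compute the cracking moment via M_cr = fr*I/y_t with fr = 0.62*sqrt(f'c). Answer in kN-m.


fr = 0.62 * sqrt(30) = 0.62 * 5.4772 = 3.3959 MPa
I = 208 * 320^3 / 12 = 567978666.67 mm^4
y_t = 160.0 mm
M_cr = fr * I / y_t = 3.3959 * 567978666.67 / 160.0 N-mm
= 12.0549 kN-m

12.0549 kN-m


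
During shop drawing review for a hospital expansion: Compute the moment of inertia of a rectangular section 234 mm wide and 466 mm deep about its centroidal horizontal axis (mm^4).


I = b * h^3 / 12
= 234 * 466^3 / 12
= 234 * 101194696 / 12
= 1973296572.0 mm^4

1973296572.0 mm^4


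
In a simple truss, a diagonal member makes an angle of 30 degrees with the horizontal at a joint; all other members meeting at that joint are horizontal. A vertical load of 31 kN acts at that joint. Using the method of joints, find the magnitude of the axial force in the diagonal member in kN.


At the joint, only the diagonal has a vertical component, so vertical equilibrium gives:
F * sin(30) = 31
F = 31 / sin(30)
= 31 / 0.5
= 62.0 kN

62.0 kN


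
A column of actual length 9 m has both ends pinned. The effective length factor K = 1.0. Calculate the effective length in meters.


L_eff = K * L
= 1.0 * 9
= 9.0 m

9.0 m


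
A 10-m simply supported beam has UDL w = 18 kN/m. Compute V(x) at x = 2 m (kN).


R_A = w * L / 2 = 18 * 10 / 2 = 90.0 kN
V(x) = R_A - w * x = 90.0 - 18 * 2
= 54.0 kN

54.0 kN


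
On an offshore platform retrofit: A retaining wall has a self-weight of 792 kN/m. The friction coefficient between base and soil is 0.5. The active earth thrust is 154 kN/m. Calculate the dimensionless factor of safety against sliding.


Resisting force = mu * W = 0.5 * 792 = 396.0 kN/m
FOS = Resisting / Driving = 396.0 / 154
= 2.5714 (dimensionless)

2.5714 (dimensionless)


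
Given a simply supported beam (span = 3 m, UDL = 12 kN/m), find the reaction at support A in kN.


Total load = w * L = 12 * 3 = 36 kN
By symmetry, each reaction R = total / 2 = 36 / 2 = 18.0 kN

18.0 kN


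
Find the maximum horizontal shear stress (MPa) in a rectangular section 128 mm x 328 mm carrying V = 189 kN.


A = b * h = 128 * 328 = 41984 mm^2
V = 189 kN = 189000.0 N
tau_max = 1.5 * V / A = 1.5 * 189000.0 / 41984
= 6.7526 MPa

6.7526 MPa


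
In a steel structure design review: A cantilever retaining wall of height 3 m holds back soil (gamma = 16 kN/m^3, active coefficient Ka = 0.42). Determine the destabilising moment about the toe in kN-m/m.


Pa = 0.5 * Ka * gamma * H^2
= 0.5 * 0.42 * 16 * 3^2
= 30.24 kN/m
Arm = H / 3 = 3 / 3 = 1.0 m
Mo = Pa * arm = Pa * H / 3 = 30.24 * 3 / 3 = 30.24 kN-m/m

30.24 kN-m/m


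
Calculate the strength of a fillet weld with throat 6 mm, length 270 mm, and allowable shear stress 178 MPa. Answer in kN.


Strength = throat * length * allowable stress
= 6 * 270 * 178 N
= 288360 N
= 288.36 kN

288.36 kN


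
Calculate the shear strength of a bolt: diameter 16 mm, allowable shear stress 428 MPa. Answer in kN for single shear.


A = pi * d^2 / 4 = pi * 16^2 / 4 = 201.0619 mm^2
V = f_v * A / 1000 = 428 * 201.0619 / 1000
= 86.0545 kN

86.0545 kN


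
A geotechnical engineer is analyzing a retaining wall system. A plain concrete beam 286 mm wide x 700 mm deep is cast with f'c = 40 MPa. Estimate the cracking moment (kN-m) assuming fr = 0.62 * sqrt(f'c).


fr = 0.62 * sqrt(40) = 0.62 * 6.3246 = 3.9212 MPa
I = 286 * 700^3 / 12 = 8174833333.33 mm^4
y_t = 350.0 mm
M_cr = fr * I / y_t = 3.9212 * 8174833333.33 / 350.0 N-mm
= 91.5867 kN-m

91.5867 kN-m


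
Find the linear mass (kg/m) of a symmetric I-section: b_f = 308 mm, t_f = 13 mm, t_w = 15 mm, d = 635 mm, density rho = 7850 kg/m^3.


A_flanges = 2 * 308 * 13 = 8008 mm^2
A_web = (635 - 2 * 13) * 15 = 9135 mm^2
A_total = 8008 + 9135 = 17143 mm^2 = 0.017143 m^2
Weight = rho * A = 7850 * 0.017143 = 134.5726 kg/m

134.5726 kg/m


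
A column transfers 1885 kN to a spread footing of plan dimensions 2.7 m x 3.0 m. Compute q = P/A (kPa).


A = 2.7 * 3.0 = 8.1 m^2
q = P / A = 1885 / 8.1
= 232.716 kPa

232.716 kPa


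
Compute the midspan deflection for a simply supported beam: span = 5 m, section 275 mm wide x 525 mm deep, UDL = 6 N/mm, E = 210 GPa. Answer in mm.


I = 275 * 525^3 / 12 = 3316113281.25 mm^4
L = 5000.0 mm, w = 6 N/mm, E = 210000.0 MPa
delta = 5 * w * L^4 / (384 * E * I)
= 5 * 6 * 5000.0^4 / (384 * 210000.0 * 3316113281.25)
= 0.0701 mm

0.0701 mm


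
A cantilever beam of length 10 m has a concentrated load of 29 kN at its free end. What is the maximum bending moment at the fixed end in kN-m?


For a cantilever with a point load at the free end:
M_max = P * L = 29 * 10 = 290 kN-m

290 kN-m


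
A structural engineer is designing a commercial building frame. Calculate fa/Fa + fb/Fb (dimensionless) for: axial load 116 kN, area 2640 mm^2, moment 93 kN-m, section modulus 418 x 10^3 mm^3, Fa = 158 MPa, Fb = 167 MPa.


f_a = P / A = 116000.0 / 2640 = 43.9394 MPa
f_b = M / S = 93000000.0 / 418000.0 = 222.488 MPa
Ratio = f_a / Fa + f_b / Fb
= 43.9394 / 158 + 222.488 / 167
= 1.6104 (dimensionless)

1.6104 (dimensionless)


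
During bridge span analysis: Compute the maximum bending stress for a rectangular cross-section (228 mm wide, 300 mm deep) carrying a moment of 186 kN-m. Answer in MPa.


I = b * h^3 / 12 = 228 * 300^3 / 12 = 513000000.0 mm^4
y = h / 2 = 300 / 2 = 150.0 mm
M = 186 kN-m = 186000000.0 N-mm
sigma = M * y / I = 186000000.0 * 150.0 / 513000000.0
= 54.39 MPa

54.39 MPa


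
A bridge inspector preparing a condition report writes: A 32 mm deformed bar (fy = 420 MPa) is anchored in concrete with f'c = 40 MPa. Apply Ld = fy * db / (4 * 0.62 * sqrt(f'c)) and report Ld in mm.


Ld = (fy * db) / (4 * 0.62 * sqrt(f'c))
= (420 * 32) / (4 * 0.62 * sqrt(40))
= 13440 / 15.6849
= 856.88 mm

856.88 mm


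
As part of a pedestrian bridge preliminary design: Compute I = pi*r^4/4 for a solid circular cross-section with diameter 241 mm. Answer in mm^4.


r = d / 2 = 241 / 2 = 120.5 mm
I = pi * r^4 / 4 = pi * 120.5^4 / 4
= 165591510.99 mm^4

165591510.99 mm^4


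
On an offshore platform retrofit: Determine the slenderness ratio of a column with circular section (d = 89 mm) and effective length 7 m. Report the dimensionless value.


Radius of gyration r = d / 4 = 89 / 4 = 22.25 mm
L_eff = 7000.0 mm
Slenderness ratio = L / r = 7000.0 / 22.25 = 314.61 (dimensionless)

314.61 (dimensionless)


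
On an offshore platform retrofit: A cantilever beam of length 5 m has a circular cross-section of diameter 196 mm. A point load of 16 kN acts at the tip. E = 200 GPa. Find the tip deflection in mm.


I = pi * d^4 / 64 = pi * 196^4 / 64 = 72442625.88 mm^4
L = 5000.0 mm, P = 16000.0 N, E = 200000.0 MPa
delta = P * L^3 / (3 * E * I)
= 16000.0 * 5000.0^3 / (3 * 200000.0 * 72442625.88)
= 46.0134 mm

46.0134 mm


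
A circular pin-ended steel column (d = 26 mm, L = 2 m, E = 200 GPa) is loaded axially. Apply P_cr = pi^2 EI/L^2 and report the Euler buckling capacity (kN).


I = pi * d^4 / 64 = 22431.76 mm^4
L = 2000.0 mm
P_cr = pi^2 * E * I / L^2
= 9.8696 * 200000.0 * 22431.76 / 2000.0^2
= 11069.63 N = 11.0696 kN

11.0696 kN


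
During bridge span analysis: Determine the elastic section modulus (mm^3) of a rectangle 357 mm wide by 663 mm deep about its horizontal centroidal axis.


S = b * h^2 / 6
= 357 * 663^2 / 6
= 357 * 439569 / 6
= 26154355.5 mm^3

26154355.5 mm^3


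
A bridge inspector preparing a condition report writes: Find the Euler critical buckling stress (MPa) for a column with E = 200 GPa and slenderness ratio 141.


sigma_cr = pi^2 * E / lambda^2
= 9.8696 * 200000.0 / 141^2
= 9.8696 * 200000.0 / 19881
= 99.2868 MPa

99.2868 MPa


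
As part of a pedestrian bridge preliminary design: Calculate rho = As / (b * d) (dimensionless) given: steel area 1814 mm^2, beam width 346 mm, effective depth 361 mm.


rho = As / (b * d)
= 1814 / (346 * 361)
= 1814 / 124906
= 0.014523 (dimensionless)

0.014523 (dimensionless)


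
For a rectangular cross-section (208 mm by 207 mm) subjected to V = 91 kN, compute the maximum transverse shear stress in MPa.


A = b * h = 208 * 207 = 43056 mm^2
V = 91 kN = 91000.0 N
tau_max = 1.5 * V / A = 1.5 * 91000.0 / 43056
= 3.1703 MPa

3.1703 MPa


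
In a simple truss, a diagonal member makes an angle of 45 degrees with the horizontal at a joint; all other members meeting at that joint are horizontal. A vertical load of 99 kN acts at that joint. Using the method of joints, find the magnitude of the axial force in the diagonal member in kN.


At the joint, only the diagonal has a vertical component, so vertical equilibrium gives:
F * sin(45) = 99
F = 99 / sin(45)
= 99 / 0.707107
= 140.01 kN

140.01 kN


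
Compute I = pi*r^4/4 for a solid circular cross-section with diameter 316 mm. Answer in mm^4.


r = d / 2 = 316 / 2 = 158.0 mm
I = pi * r^4 / 4 = pi * 158.0^4 / 4
= 489461153.31 mm^4

489461153.31 mm^4


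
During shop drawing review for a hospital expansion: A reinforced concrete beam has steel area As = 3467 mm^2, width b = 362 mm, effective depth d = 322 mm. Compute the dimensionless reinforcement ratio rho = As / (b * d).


rho = As / (b * d)
= 3467 / (362 * 322)
= 3467 / 116564
= 0.029743 (dimensionless)

0.029743 (dimensionless)


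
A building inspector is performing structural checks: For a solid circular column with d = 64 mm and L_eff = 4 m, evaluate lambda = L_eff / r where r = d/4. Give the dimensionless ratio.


Radius of gyration r = d / 4 = 64 / 4 = 16.0 mm
L_eff = 4000.0 mm
Slenderness ratio = L / r = 4000.0 / 16.0 = 250.0 (dimensionless)

250.0 (dimensionless)


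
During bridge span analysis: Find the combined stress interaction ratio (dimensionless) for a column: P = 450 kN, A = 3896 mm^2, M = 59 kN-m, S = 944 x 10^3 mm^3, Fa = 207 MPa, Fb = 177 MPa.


f_a = P / A = 450000.0 / 3896 = 115.5031 MPa
f_b = M / S = 59000000.0 / 944000.0 = 62.5 MPa
Ratio = f_a / Fa + f_b / Fb
= 115.5031 / 207 + 62.5 / 177
= 0.9111 (dimensionless)

0.9111 (dimensionless)


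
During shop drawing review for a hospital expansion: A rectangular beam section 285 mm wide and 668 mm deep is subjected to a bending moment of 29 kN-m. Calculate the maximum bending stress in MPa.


I = b * h^3 / 12 = 285 * 668^3 / 12 = 7079343760.0 mm^4
y = h / 2 = 668 / 2 = 334.0 mm
M = 29 kN-m = 29000000.0 N-mm
sigma = M * y / I = 29000000.0 * 334.0 / 7079343760.0
= 1.37 MPa

1.37 MPa


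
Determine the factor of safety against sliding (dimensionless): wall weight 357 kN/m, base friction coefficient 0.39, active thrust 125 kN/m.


Resisting force = mu * W = 0.39 * 357 = 139.23 kN/m
FOS = Resisting / Driving = 139.23 / 125
= 1.1138 (dimensionless)

1.1138 (dimensionless)


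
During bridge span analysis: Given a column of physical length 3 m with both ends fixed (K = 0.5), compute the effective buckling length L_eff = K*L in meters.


L_eff = K * L
= 0.5 * 3
= 1.5 m

1.5 m


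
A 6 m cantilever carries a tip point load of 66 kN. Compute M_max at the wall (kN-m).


For a cantilever with a point load at the free end:
M_max = P * L = 66 * 6 = 396 kN-m

396 kN-m


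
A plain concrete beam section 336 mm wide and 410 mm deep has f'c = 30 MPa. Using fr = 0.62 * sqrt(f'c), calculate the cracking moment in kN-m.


fr = 0.62 * sqrt(30) = 0.62 * 5.4772 = 3.3959 MPa
I = 336 * 410^3 / 12 = 1929788000.0 mm^4
y_t = 205.0 mm
M_cr = fr * I / y_t = 3.3959 * 1929788000.0 / 205.0 N-mm
= 31.9675 kN-m

31.9675 kN-m


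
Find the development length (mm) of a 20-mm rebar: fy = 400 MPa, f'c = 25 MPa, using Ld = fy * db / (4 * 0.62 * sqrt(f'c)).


Ld = (fy * db) / (4 * 0.62 * sqrt(f'c))
= (400 * 20) / (4 * 0.62 * sqrt(25))
= 8000 / 12.4
= 645.16 mm

645.16 mm


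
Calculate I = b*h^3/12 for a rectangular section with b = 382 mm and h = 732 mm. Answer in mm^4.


I = b * h^3 / 12
= 382 * 732^3 / 12
= 382 * 392223168 / 12
= 12485770848.0 mm^4

12485770848.0 mm^4


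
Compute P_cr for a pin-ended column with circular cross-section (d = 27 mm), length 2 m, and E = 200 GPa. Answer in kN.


I = pi * d^4 / 64 = 26087.05 mm^4
L = 2000.0 mm
P_cr = pi^2 * E * I / L^2
= 9.8696 * 200000.0 * 26087.05 / 2000.0^2
= 12873.44 N = 12.8734 kN

12.8734 kN


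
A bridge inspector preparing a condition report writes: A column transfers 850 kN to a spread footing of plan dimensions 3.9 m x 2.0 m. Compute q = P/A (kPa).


A = 3.9 * 2.0 = 7.8 m^2
q = P / A = 850 / 7.8
= 108.9744 kPa

108.9744 kPa


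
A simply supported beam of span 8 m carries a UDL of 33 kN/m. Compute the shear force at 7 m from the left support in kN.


R_A = w * L / 2 = 33 * 8 / 2 = 132.0 kN
V(x) = R_A - w * x = 132.0 - 33 * 7
= -99.0 kN

-99.0 kN


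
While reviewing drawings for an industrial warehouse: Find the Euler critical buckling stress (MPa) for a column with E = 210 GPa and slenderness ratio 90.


sigma_cr = pi^2 * E / lambda^2
= 9.8696 * 210000.0 / 90^2
= 9.8696 * 210000.0 / 8100
= 255.8786 MPa

255.8786 MPa


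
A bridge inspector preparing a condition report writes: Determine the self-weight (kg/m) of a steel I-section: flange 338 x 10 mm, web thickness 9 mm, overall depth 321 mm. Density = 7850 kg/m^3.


A_flanges = 2 * 338 * 10 = 6760 mm^2
A_web = (321 - 2 * 10) * 9 = 2709 mm^2
A_total = 6760 + 2709 = 9469 mm^2 = 0.009469 m^2
Weight = rho * A = 7850 * 0.009469 = 74.3316 kg/m

74.3316 kg/m


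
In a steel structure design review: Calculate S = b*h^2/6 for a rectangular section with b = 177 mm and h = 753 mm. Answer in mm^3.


S = b * h^2 / 6
= 177 * 753^2 / 6
= 177 * 567009 / 6
= 16726765.5 mm^3

16726765.5 mm^3


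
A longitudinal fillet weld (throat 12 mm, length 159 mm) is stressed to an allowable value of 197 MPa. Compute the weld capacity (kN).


Strength = throat * length * allowable stress
= 12 * 159 * 197 N
= 375876 N
= 375.88 kN

375.88 kN


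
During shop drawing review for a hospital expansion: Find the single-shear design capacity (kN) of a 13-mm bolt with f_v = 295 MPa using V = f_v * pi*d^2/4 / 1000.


A = pi * d^2 / 4 = pi * 13^2 / 4 = 132.7323 mm^2
V = f_v * A / 1000 = 295 * 132.7323 / 1000
= 39.156 kN

39.156 kN


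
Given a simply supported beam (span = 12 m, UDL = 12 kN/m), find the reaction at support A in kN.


Total load = w * L = 12 * 12 = 144 kN
By symmetry, each reaction R = total / 2 = 144 / 2 = 72.0 kN

72.0 kN


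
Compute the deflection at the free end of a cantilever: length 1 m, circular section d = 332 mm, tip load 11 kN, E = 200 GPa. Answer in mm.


I = pi * d^4 / 64 = pi * 332^4 / 64 = 596378850.42 mm^4
L = 1000.0 mm, P = 11000.0 N, E = 200000.0 MPa
delta = P * L^3 / (3 * E * I)
= 11000.0 * 1000.0^3 / (3 * 200000.0 * 596378850.42)
= 0.0307 mm

0.0307 mm


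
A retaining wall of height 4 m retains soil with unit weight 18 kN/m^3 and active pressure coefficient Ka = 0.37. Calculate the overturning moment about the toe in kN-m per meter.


Pa = 0.5 * Ka * gamma * H^2
= 0.5 * 0.37 * 18 * 4^2
= 53.28 kN/m
Arm = H / 3 = 4 / 3 = 1.3333 m
Mo = Pa * arm = Pa * H / 3 = 53.28 * 4 / 3 = 71.04 kN-m/m

71.04 kN-m/m


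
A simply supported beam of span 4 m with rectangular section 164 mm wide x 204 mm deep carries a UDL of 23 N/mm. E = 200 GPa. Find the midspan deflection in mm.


I = 164 * 204^3 / 12 = 116025408.0 mm^4
L = 4000.0 mm, w = 23 N/mm, E = 200000.0 MPa
delta = 5 * w * L^4 / (384 * E * I)
= 5 * 23 * 4000.0^4 / (384 * 200000.0 * 116025408.0)
= 3.3039 mm

3.3039 mm


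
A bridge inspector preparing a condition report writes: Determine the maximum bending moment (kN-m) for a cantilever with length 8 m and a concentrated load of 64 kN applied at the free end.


For a cantilever with a point load at the free end:
M_max = P * L = 64 * 8 = 512 kN-m

512 kN-m


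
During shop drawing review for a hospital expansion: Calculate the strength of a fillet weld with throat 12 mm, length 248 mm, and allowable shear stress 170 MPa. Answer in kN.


Strength = throat * length * allowable stress
= 12 * 248 * 170 N
= 505920 N
= 505.92 kN

505.92 kN


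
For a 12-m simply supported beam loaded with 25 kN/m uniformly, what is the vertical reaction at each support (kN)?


Total load = w * L = 25 * 12 = 300 kN
By symmetry, each reaction R = total / 2 = 300 / 2 = 150.0 kN

150.0 kN


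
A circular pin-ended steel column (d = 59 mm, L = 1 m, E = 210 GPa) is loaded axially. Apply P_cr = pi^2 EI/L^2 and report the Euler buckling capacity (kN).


I = pi * d^4 / 64 = 594809.57 mm^4
L = 1000.0 mm
P_cr = pi^2 * E * I / L^2
= 9.8696 * 210000.0 * 594809.57 / 1000.0^2
= 1232812.38 N = 1232.8124 kN

1232.8124 kN
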